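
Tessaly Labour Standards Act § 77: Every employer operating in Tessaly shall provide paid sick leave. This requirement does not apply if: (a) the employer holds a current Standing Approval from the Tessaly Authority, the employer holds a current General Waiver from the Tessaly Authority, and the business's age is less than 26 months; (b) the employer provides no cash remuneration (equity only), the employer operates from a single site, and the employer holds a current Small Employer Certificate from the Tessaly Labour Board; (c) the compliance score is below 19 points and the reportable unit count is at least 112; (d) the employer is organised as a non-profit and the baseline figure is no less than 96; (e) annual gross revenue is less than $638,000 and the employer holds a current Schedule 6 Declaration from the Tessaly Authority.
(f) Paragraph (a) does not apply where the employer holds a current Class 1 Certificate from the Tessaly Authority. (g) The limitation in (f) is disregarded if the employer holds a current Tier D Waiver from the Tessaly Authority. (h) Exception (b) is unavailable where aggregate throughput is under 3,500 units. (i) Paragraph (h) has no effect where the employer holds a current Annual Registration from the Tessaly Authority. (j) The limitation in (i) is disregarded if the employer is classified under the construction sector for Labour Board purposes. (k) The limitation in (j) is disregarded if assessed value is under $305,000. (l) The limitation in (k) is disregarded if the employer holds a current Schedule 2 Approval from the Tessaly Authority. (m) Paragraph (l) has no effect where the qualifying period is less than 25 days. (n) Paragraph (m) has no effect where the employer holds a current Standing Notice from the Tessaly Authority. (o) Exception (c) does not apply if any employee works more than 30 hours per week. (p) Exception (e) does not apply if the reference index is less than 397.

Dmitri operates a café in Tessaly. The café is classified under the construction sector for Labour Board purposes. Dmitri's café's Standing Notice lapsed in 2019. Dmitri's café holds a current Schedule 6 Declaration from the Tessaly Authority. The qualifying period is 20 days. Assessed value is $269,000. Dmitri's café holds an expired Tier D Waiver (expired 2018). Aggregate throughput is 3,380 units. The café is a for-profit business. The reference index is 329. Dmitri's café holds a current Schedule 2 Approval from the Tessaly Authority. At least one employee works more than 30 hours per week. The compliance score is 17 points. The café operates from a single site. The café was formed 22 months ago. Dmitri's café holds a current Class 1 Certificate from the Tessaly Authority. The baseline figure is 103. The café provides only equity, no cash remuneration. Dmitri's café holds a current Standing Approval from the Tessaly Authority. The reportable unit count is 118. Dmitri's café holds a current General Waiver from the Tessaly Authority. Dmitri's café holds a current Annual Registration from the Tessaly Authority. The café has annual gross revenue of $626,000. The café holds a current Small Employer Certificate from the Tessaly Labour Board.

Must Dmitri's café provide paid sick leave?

Exception (a): a current Standing Approval is held; a current General Waiver is held; the business's age is 22 months, less than the 26 months limit — every condition holds. Turning to paragraphs (f)–(g): (f) operates against (a): a current Class 1 Certificate is held. (g) is inapplicable (there is no Tier D Waiver in force), so (f) stands. (a) is therefore removed.
All of (b)'s requirements are met (remuneration is equity-only; the employer operates from a single site; a current Small Employer Certificate is held). As to paragraphs (h)–(n): (h) operates (aggregate throughput is 3,380 units, under the 3,500 units limit), but yields to (i): (i) is engaged — a current Annual Registration is held. (j) operates (the café is classified under the construction sector), but yields to (k): (k) operates against (j): assessed value is $269,000, under the $305,000 limit. (l) would limit (k) — a current Schedule 2 Approval is held — but (m) sets (l) aside: (m) operates against (l): the qualifying period is 20 days, less than the 25 days limit. (n) is not triggered (no current Standing Notice is held), so (m) stands. So (b) applies.
Exception (c) is satisfied on its face — the compliance score is 17 points, below the 19 points limit; the reportable unit count is 118, meeting the 112 threshold. But applying paragraph (o): (o) operates against (c): at least one employee exceeds 30 hours/week. Exception (c) does not apply.
Exception (d) does not apply: the employer is for-profit.
Exception (e): annual gross revenue is $626,000, less than the $638,000 limit; a current Schedule 6 Declaration is held — every condition holds. But applying paragraph (p): (p) applies — the reference index is 329, less than the 397 limit. (e) is therefore removed.

No — exception (b) applies; Dmitri's café is not required to provide paid sick leave.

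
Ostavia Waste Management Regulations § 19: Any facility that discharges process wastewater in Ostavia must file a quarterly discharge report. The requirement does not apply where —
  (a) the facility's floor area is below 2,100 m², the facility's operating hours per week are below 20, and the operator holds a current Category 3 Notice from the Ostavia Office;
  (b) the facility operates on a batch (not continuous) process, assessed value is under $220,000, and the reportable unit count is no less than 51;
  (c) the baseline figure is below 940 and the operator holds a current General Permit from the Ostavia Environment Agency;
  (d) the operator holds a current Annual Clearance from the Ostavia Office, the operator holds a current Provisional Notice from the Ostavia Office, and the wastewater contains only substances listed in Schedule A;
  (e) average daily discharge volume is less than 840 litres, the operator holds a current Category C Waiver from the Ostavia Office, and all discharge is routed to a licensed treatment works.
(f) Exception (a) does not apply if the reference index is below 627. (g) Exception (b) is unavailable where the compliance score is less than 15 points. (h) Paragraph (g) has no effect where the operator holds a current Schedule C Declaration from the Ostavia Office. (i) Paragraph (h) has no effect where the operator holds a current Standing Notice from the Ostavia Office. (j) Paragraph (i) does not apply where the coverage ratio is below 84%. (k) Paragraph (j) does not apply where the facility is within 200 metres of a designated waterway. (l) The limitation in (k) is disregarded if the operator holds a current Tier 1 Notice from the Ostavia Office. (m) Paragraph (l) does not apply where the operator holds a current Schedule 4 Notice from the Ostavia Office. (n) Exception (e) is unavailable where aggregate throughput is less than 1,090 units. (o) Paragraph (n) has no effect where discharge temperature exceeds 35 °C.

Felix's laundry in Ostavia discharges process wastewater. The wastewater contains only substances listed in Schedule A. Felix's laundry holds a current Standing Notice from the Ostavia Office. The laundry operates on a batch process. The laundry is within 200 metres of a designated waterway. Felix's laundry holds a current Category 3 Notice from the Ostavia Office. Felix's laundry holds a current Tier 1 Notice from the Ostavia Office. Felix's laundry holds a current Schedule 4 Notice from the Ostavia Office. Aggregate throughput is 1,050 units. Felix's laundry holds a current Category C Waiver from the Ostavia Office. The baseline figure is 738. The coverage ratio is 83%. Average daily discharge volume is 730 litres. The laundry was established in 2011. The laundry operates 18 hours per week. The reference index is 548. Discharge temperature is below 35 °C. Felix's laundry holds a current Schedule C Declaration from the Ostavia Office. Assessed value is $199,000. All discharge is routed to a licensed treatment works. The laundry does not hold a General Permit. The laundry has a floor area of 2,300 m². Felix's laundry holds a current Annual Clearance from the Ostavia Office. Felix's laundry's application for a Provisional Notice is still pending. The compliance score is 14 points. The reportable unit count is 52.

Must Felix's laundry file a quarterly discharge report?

Yes — Felix's laundry must file a quarterly discharge report.

Exception (a) fails — the facility's floor area is 2,300 m², not below 2,100 m².
All of (b)'s requirements are met (the facility operates on a batch process; assessed value is $199,000, under the $220,000 limit; the reportable unit count is 52, meeting the 51 threshold). However, paragraphs (g)–(m) must be considered: (g) is engaged — the compliance score is 14 points, less than the 15 points limit. (h) would limit (g) — a current Schedule C Declaration is held — but (i) sets (h) aside: (i) is engaged — a current Standing Notice is held. (j) would limit (i) — the coverage ratio is 83%, below the 84% limit — but (k) sets (j) aside: (k) is triggered — the laundry is within 200 m of a designated waterway. (l) would limit (k) — a current Tier 1 Notice is held — but (m) sets (l) aside: (m) operates — a current Schedule 4 Notice is held. Exception (b) does not apply.
Exception (c) requires that the operator holds a current General Permit from the Ostavia Environment Agency; but no General Permit is held, so (c) is unavailable.
Exception (d) requires that the operator holds a current Provisional Notice from the Ostavia Office; but no current Provisional Notice is held, so (d) is unavailable.
All of (e)'s requirements are met (average daily discharge volume is 730 litres, less than the 840 litres limit; a current Category C Waiver is held; discharge is routed to a licensed treatment works). But applying paragraphs (n)–(o): (n) operates against (e): aggregate throughput is 1,050 units, less than the 1,090 units limit. (o), which would lift (n), is not engaged — discharge temperature is below 35 °C. Exception (e) does not apply.
No exception applies. The general rule governs.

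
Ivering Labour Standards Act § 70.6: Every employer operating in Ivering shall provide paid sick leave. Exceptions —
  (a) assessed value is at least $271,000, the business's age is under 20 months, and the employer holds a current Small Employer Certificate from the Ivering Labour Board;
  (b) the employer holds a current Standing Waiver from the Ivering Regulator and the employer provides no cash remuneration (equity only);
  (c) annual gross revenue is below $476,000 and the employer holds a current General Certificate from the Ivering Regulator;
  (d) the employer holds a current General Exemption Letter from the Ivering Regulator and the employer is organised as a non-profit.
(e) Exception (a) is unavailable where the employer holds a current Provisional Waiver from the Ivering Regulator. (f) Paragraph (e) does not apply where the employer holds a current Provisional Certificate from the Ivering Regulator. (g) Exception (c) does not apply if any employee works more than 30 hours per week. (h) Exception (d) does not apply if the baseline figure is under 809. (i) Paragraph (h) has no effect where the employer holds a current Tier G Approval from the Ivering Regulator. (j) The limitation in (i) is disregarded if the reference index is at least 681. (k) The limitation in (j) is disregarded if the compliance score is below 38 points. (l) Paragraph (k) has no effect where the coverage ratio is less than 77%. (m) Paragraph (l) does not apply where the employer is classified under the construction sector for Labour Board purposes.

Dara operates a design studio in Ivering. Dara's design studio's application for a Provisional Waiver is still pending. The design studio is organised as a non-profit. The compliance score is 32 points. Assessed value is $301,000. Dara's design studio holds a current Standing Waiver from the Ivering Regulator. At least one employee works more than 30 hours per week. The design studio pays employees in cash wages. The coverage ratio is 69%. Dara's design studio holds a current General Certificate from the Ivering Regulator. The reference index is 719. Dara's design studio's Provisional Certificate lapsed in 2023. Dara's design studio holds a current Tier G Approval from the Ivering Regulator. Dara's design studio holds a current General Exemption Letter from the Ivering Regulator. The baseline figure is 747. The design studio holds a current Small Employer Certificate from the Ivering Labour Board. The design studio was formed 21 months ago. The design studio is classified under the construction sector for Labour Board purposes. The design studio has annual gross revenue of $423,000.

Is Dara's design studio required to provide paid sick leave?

No — exception (d) applies; Dara's design studio is not required to provide paid sick leave.

Exception (a) does not apply: the business's age is 21 months, not under 20 months.
Exception (b) does not apply: employees are paid cash wages.
Exception (c)'s conditions are all satisfied: annual gross revenue is $423,000, below the $476,000 limit; a current General Certificate is held. But: (g) is triggered — at least one employee exceeds 30 hours/week. So (c) is unavailable.
All of (d)'s requirements are met (a current General Exemption Letter is held; the employer is a non-profit). Under paragraphs (h)–(m): (h) would limit (d) — the baseline figure is 747, under the 809 limit — but (i) sets (h) aside: (i) applies — a current Tier G Approval is held. (j) is engaged (the reference index is 719, meeting the 681 threshold), but is overridden by (k): (k) operates against (j): the compliance score is 32 points, below the 38 points limit. (l) is engaged (the coverage ratio is 69%, less than the 77% limit), but is set aside by (m): (m) is triggered — the design studio is classified under the construction sector. (d) remains available.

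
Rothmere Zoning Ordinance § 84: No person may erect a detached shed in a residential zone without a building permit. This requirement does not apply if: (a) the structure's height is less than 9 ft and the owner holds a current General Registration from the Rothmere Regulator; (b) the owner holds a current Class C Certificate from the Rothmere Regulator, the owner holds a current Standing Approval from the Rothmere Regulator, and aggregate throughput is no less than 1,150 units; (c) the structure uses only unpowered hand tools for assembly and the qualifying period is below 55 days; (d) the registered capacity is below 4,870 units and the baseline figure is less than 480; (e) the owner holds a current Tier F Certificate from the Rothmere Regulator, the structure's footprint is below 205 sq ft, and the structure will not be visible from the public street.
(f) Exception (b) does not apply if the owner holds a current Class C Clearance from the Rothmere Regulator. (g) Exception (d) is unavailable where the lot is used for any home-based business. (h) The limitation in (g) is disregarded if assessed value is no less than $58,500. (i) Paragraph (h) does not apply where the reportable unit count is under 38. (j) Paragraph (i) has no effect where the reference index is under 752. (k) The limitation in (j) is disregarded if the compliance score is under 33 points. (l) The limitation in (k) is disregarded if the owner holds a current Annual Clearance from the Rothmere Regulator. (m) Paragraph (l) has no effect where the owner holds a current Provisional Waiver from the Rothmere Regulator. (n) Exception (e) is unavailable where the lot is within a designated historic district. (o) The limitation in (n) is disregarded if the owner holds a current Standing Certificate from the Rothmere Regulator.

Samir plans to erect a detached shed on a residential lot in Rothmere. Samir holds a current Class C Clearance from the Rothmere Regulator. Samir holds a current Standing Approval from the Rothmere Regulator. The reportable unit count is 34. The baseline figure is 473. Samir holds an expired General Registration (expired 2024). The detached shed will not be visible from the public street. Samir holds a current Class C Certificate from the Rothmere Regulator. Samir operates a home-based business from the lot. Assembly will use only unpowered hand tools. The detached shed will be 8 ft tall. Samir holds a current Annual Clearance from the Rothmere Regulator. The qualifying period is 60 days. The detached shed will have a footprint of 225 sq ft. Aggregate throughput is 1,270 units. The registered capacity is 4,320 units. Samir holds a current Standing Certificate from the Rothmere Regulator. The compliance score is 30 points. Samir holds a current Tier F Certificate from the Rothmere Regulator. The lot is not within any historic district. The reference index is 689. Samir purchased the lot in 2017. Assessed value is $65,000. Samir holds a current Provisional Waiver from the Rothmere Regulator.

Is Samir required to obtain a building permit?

Exception (a) fails — the General Registration is not current.
Exception (b) is satisfied on its face — a current Class C Certificate is held; a current Standing Approval is held; aggregate throughput is 1,270 units, meeting the 1,150 units threshold. But applying paragraph (f): (f) is engaged — a current Class C Clearance is held. So (b) is unavailable.
Exception (c) requires that the qualifying period is below 55 days; but the qualifying period is 60 days, not below 55 days, so (c) is unavailable.
Exception (d): the registered capacity is 4,320 units, below the 4,870 units limit; the baseline figure is 473, less than the 480 limit — every condition holds. Turning to paragraphs (g)–(m): (g) operates against (d): a home-based business operates on the lot. (h) is engaged (assessed value is $65,000, meeting the $58,500 threshold), but yields to (i): (i) operates against (h): the reportable unit count is 34, under the 38 limit. (j) would limit (i) — the reference index is 689, under the 752 limit — but (k) sets (j) aside: (k) operates against (j): the compliance score is 30 points, under the 33 points limit. (l) is engaged (a current Annual Clearance is held), but is overridden by (m): (m) operates — a current Provisional Waiver is held. (d) is therefore removed.
Exception (e) does not apply: the structure's footprint is 225 sq ft, not below 205 sq ft.
None of the exceptions is available; § 84 applies in full.

Yes — Samir must obtain a building permit.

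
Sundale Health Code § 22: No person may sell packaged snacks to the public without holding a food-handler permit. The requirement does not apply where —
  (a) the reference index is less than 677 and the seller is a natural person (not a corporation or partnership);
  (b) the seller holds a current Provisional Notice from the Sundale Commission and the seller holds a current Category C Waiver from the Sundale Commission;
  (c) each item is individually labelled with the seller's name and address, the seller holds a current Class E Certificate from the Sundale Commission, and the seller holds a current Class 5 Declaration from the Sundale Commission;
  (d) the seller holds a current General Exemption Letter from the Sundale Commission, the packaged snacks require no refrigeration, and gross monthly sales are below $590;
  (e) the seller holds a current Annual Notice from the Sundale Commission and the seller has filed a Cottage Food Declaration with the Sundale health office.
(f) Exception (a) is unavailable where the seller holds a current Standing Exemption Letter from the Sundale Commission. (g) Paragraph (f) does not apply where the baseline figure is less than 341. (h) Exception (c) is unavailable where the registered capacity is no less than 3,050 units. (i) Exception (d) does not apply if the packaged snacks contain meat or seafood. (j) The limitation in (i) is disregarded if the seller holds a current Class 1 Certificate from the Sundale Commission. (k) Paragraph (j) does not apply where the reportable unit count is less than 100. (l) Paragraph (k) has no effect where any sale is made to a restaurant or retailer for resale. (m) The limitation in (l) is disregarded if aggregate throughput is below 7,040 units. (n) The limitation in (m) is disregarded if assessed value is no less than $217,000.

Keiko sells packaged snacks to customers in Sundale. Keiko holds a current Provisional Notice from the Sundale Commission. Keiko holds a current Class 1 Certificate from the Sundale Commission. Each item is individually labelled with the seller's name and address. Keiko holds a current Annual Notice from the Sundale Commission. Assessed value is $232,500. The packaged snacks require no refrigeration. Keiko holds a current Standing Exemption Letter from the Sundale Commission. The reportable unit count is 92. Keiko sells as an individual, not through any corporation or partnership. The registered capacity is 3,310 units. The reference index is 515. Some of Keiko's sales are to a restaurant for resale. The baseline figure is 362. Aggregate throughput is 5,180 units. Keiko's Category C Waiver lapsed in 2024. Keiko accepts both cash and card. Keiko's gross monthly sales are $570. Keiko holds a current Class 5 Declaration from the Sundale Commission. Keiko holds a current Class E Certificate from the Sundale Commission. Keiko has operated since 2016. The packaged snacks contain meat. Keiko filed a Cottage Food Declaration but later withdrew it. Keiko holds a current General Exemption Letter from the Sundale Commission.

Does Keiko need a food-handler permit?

No — exception (d) applies; Keiko is not required to hold a food-handler permit.

All of (a)'s requirements are met (the reference index is 515, less than the 677 limit; the seller is a natural person). But applying paragraphs (f)–(g): (f) operates against (a): a current Standing Exemption Letter is held. (g) is not triggered (the baseline figure is 362, not less than 341), so (f) stands. (a) is therefore removed.
Exception (b) fails — no current Category C Waiver is held.
Exception (c) is satisfied on its face — items are individually labelled; a current Class E Certificate is held; a current Class 5 Declaration is held. Turning to paragraph (h): (h) operates against (c): the registered capacity is 3,310 units, meeting the 3,050 units threshold. So (c) is unavailable.
Exception (d): a current General Exemption Letter is held; the packaged snacks are shelf-stable; gross monthly sales are $570, below the $590 limit — every condition holds. Considering the limiting provisions: (i) would limit (d) — the packaged snacks contain meat — but (j) sets (i) aside: (j) applies — a current Class 1 Certificate is held. (k) is triggered (the reportable unit count is 92, less than the 100 limit), but yields to (l): (l) operates against (k): some sales are to a restaurant for resale. (m) would limit (l) — aggregate throughput is 5,180 units, below the 7,040 units limit — but (n) sets (m) aside: (n) operates against (m): assessed value is $232,500, meeting the $217,000 threshold. Exception (d) stands.
Exception (e) does not apply: the Cottage Food Declaration was withdrawn.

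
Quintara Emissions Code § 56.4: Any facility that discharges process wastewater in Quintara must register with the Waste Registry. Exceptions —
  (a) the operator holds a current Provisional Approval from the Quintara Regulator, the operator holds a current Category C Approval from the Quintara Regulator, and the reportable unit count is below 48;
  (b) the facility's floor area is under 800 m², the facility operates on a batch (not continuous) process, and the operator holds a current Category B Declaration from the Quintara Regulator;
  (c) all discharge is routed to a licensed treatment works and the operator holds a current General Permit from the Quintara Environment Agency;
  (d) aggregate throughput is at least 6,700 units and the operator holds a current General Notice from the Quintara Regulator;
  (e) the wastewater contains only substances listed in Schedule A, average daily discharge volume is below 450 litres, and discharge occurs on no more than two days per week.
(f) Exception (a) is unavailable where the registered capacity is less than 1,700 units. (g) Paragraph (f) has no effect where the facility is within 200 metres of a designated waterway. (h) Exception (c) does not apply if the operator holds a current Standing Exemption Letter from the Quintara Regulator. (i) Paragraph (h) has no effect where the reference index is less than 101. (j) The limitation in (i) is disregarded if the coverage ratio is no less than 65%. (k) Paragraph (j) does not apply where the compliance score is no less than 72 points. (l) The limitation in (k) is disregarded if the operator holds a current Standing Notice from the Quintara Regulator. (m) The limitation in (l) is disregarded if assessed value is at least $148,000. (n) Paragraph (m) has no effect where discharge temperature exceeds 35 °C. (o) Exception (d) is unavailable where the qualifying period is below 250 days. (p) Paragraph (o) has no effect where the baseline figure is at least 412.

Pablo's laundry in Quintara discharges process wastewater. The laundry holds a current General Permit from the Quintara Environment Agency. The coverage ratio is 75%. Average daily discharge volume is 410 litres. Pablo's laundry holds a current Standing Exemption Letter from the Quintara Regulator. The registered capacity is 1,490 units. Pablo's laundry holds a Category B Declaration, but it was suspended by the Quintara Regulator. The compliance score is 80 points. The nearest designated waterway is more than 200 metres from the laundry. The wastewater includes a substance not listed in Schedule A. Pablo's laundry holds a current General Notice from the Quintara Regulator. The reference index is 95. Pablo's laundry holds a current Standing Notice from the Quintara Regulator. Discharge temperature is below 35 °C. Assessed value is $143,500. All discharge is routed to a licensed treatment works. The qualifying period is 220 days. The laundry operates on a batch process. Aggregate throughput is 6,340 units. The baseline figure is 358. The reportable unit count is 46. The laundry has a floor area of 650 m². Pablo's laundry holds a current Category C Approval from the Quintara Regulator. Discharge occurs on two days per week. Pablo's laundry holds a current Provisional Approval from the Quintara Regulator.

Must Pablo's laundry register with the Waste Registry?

Yes — Pablo's laundry must register with the Waste Registry.

Exception (a) is satisfied on its face — a current Provisional Approval is held; a current Category C Approval is held; the reportable unit count is 46, below the 48 limit. Turning to paragraphs (f)–(g): (f) is triggered — the registered capacity is 1,490 units, less than the 1,700 units limit. (g), which would lift (f), is inapplicable — the laundry is more than 200 m from any designated waterway. So (a) is unavailable.
Exception (b) does not apply: the Category B Declaration is not current.
Exception (c): discharge is routed to a licensed treatment works; a current General Permit is held — every condition holds. But: (h) operates against (c): a current Standing Exemption Letter is held. (i) operates (the reference index is 95, less than the 101 limit), but yields to (j): (j) operates against (i): the coverage ratio is 75%, meeting the 65% threshold. (k) is triggered (the compliance score is 80 points, meeting the 72 points threshold), but is overridden by (l): (l) operates against (k): a current Standing Notice is held. (m), which would lift (l), is not triggered — assessed value is $143,500, short of $148,000. So (c) is unavailable.
Exception (d) fails — aggregate throughput is 6,340 units, short of 6,700 units.
Exception (e) requires that the wastewater contains only substances listed in Schedule A; but the wastewater includes a non-Schedule-A substance, so (e) is unavailable.
No exception applies. The general rule governs.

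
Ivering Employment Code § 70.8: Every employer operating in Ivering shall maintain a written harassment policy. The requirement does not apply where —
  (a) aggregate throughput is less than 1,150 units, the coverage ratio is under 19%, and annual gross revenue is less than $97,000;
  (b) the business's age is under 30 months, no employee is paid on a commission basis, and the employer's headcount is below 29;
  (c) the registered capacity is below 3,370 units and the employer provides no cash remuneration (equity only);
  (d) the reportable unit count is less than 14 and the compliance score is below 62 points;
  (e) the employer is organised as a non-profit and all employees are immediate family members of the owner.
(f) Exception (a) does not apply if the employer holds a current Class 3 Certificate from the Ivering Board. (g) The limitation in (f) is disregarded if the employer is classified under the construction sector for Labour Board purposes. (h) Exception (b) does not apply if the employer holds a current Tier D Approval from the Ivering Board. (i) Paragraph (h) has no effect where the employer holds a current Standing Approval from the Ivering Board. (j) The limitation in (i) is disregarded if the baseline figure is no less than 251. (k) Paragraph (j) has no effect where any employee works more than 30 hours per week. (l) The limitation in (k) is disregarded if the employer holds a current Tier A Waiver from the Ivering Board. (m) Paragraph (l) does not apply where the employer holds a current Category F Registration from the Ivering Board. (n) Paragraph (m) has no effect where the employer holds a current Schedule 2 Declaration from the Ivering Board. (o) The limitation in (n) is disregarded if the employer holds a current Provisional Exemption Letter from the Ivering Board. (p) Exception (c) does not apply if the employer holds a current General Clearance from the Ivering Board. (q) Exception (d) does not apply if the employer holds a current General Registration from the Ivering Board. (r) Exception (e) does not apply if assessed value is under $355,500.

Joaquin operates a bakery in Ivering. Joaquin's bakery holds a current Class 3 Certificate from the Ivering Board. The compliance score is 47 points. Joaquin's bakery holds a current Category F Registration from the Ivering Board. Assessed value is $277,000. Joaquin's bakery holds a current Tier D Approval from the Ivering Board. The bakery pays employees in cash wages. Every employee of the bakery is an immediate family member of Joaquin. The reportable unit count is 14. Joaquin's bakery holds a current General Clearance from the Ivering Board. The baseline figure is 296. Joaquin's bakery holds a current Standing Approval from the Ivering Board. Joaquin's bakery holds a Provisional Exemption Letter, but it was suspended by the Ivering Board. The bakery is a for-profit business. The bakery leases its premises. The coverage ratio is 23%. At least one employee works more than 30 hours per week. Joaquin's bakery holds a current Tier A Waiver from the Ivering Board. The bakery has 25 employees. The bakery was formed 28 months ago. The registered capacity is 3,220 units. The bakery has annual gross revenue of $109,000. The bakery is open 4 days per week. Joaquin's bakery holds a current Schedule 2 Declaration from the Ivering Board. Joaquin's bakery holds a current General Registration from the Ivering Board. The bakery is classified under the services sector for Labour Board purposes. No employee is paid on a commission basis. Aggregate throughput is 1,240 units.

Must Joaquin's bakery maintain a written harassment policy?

Exception (a) requires that aggregate throughput is less than 1,150 units; but aggregate throughput is 1,240 units, not less than 1,150 units, so (a) is unavailable.
Exception (b): the business's age is 28 months, under the 30 months limit; no employee is paid on commission; the employer's headcount is 25, below the 29 limit — every condition holds. But: (h) is engaged — a current Tier D Approval is held. (i) would limit (h) — a current Standing Approval is held — but (j) sets (i) aside: (j) operates — the baseline figure is 296, meeting the 251 threshold. (k) would limit (j) — at least one employee exceeds 30 hours/week — but (l) sets (k) aside: (l) is engaged — a current Tier A Waiver is held. (m) would limit (l) — a current Category F Registration is held — but (n) sets (m) aside: (n) is engaged — a current Schedule 2 Declaration is held. (o) is not engaged (the Provisional Exemption Letter is not current), so (n) stands. So (b) is unavailable.
Exception (c) does not apply: employees are paid cash wages.
Exception (d) fails — the reportable unit count is 14, not less than 14.
Exception (e) requires that the employer is organised as a non-profit; but the employer is for-profit, so (e) is unavailable.
No exception is made out. Joaquin's bakery falls within the general rule.

Yes — Joaquin's bakery must maintain a written harassment policy.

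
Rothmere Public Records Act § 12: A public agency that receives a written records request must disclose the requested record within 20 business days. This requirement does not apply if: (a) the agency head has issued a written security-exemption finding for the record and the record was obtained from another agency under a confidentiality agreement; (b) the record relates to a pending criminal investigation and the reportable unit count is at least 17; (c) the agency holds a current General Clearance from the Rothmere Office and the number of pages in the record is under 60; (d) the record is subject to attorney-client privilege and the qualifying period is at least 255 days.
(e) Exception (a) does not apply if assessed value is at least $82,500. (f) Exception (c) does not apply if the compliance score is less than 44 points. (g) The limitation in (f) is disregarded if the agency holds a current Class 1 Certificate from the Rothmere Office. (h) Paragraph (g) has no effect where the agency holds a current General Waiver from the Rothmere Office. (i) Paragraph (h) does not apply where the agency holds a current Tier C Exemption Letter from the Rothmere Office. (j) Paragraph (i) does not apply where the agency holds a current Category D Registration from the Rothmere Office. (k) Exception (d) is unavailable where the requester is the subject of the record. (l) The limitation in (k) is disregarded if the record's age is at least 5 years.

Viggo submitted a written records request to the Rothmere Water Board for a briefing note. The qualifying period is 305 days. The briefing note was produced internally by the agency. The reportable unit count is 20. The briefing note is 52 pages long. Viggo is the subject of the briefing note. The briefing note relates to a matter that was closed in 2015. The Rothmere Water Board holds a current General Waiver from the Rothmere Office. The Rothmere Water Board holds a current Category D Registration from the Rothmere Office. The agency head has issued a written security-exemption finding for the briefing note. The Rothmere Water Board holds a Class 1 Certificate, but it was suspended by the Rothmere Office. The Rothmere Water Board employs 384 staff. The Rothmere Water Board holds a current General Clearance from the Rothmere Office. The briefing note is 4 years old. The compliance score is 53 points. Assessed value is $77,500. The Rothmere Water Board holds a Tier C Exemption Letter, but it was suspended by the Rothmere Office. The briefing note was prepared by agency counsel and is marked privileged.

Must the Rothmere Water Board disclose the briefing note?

Exception (a) fails — the briefing note was produced internally.
Exception (b) does not apply: the briefing note relates to a closed matter.
Exception (c) is satisfied on its face — a current General Clearance is held; the number of pages in the record is 52, under the 60 limit. As to paragraphs (f)–(j): (f), which would limit (c), is not engaged: the compliance score is 53 points, not less than 44 points. (c) remains available.
Exception (d) is satisfied on its face — the briefing note is privileged; the qualifying period is 305 days, meeting the 255 days threshold. But: (k) operates against (d): Viggo is the subject of the briefing note. (l), which would lift (k), is inapplicable — the record's age is 4 years, short of 5 years. (d) is therefore removed.

No — exception (c) applies; the Rothmere Water Board is not required to disclose the briefing note.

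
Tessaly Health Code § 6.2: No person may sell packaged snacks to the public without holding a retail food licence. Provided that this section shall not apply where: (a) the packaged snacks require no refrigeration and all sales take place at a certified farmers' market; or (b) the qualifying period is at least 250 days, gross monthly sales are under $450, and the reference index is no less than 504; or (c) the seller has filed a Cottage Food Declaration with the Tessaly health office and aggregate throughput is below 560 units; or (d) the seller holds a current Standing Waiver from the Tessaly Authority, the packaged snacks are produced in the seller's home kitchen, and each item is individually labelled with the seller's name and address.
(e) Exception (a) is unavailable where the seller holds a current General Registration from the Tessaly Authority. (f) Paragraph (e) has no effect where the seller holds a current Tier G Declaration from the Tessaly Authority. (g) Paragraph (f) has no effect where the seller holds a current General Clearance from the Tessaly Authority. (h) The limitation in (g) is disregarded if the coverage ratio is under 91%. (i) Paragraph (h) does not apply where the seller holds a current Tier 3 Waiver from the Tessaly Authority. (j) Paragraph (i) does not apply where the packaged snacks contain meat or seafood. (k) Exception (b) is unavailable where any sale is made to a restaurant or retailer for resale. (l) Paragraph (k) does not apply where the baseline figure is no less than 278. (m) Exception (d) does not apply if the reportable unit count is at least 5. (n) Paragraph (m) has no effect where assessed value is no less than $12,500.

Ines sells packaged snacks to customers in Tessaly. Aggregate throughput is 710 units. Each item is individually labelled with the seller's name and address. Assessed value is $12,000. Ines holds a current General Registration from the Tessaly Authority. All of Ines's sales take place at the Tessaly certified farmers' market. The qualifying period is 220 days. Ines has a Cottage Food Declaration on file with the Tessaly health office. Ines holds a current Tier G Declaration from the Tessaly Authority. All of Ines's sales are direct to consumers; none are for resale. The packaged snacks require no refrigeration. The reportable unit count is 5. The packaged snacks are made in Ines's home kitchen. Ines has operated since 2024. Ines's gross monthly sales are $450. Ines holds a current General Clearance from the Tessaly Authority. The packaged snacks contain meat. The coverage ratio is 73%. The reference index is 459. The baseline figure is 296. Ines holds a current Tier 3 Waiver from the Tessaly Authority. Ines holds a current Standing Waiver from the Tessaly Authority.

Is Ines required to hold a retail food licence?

Exception (a): the packaged snacks are shelf-stable; all sales are at a certified farmers' market — every condition holds. As to paragraphs (e)–(j): (e) is engaged (a current General Registration is held), but is itself disapplied by (f): (f) operates against (e): a current Tier G Declaration is held. (g) would limit (f) — a current General Clearance is held — but (h) sets (g) aside: (h) applies — the coverage ratio is 73%, under the 91% limit. (i) is engaged (a current Tier 3 Waiver is held), but is displaced by (j): (j) is triggered — the packaged snacks contain meat. So (a) applies.
Exception (b) requires that the qualifying period is at least 250 days; but the qualifying period is 220 days, short of 250 days, so (b) is unavailable.
Exception (c) requires that aggregate throughput is below 560 units; but aggregate throughput is 710 units, not below 560 units, so (c) is unavailable.
Exception (d): a current Standing Waiver is held; the packaged snacks are home-kitchen produced; items are individually labelled — every condition holds. Turning to paragraphs (m)–(n): (m) is triggered — the reportable unit count is 5, meeting the 5 threshold. (n) is not triggered (assessed value is $12,000, short of $12,500), so (m) stands. (d) is therefore removed.

No — exception (a) applies; Ines is not required to hold a retail food licence.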